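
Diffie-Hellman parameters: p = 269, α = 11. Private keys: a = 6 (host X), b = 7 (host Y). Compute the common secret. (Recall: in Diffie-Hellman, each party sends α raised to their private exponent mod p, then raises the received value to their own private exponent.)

61

Host X sends A = α^a mod p = 11^6 mod 269.
11^1 ≡ 11 (mod 269)
11^2 = (11^1)^2 ≡ 11^2 = 121 ≡ 121 (mod 269)
11^4 = (11^2)^2 ≡ 121^2 = 14641 ≡ 115 (mod 269)
11^6 = 11^4 · 11^2 ≡ 115 · 121 ≡ 196 (mod 269).
So A = 196. Host Y then computes K = A^b mod p = 196^7 mod 269.
196^1 ≡ 196 (mod 269)
196^2 = (196^1)^2 ≡ 196^2 = 38416 ≡ 218 (mod 269)
196^4 = (196^2)^2 ≡ 218^2 = 47524 ≡ 180 (mod 269)
196^7 = 196^4 · 196^2 · 196^1 ≡ 180 · 218 · 196 ≡ 61 (mod 269).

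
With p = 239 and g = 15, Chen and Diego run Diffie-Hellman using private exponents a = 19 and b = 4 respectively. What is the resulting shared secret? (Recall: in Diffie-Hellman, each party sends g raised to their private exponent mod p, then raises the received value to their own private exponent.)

96

Diego sends B = g^b mod p = 15^4 mod 239.
15^1 ≡ 15 (mod 239)
15^2 = (15^1)^2 ≡ 15^2 = 225 ≡ 225 (mod 239)
15^4 = (15^2)^2 ≡ 225^2 = 50625 ≡ 196 (mod 239)
So B = 196. Chen then computes K = B^a mod p = 196^19 mod 239.
196^1 ≡ 196 (mod 239)
196^2 = (196^1)^2 ≡ 196^2 = 38416 ≡ 176 (mod 239)
196^4 = (196^2)^2 ≡ 176^2 = 30976 ≡ 145 (mod 239)
196^8 = (196^4)^2 ≡ 145^2 = 21025 ≡ 232 (mod 239)
196^16 = (196^8)^2 ≡ 232^2 = 53824 ≡ 49 (mod 239)
196^19 = 196^16 · 196^2 · 196^1 ≡ 49 · 176 · 196 ≡ 96 (mod 239).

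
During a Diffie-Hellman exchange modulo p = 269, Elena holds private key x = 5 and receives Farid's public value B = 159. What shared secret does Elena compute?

Shared key K = 159^5 mod 269.
159^1 ≡ 159 (mod 269)
159^2 = (159^1)^2 ≡ 159^2 = 25281 ≡ 264 (mod 269)
159^4 = (159^2)^2 ≡ 264^2 = 69696 ≡ 25 (mod 269)
159^5 = 159^4 · 159^1 ≡ 25 · 159 ≡ 209 (mod 269).

209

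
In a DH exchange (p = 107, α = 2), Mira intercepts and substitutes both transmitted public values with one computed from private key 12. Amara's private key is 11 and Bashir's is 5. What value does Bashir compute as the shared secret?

86

Bashir receives Mira's public value M = 2^12 mod 107 instead of the honest one.
2^1 ≡ 2 (mod 107)
2^2 = (2^1)^2 ≡ 2^2 = 4 ≡ 4 (mod 107)
2^4 = (2^2)^2 ≡ 4^2 = 16 ≡ 16 (mod 107)
2^8 = (2^4)^2 ≡ 16^2 = 256 ≡ 42 (mod 107)
2^12 = 2^8 · 2^4 ≡ 42 · 16 ≡ 30 (mod 107).
So M = 30. Bashir computes K = M^5 mod 107.
30^1 ≡ 30 (mod 107)
30^2 = (30^1)^2 ≡ 30^2 = 900 ≡ 44 (mod 107)
30^4 = (30^2)^2 ≡ 44^2 = 1936 ≡ 10 (mod 107)
30^5 = 30^4 · 30^1 ≡ 10 · 30 ≡ 86 (mod 107).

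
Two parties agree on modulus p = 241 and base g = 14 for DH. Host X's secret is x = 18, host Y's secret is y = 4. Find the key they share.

143

Host Y sends B = g^y mod p = 14^4 mod 241.
14^1 ≡ 14 (mod 241)
14^2 = (14^1)^2 ≡ 14^2 = 196 ≡ 196 (mod 241)
14^4 = (14^2)^2 ≡ 196^2 = 38416 ≡ 97 (mod 241)
So B = 97. Host X then computes K = B^x mod p = 97^18 mod 241.
97^1 ≡ 97 (mod 241)
97^2 = (97^1)^2 ≡ 97^2 = 9409 ≡ 10 (mod 241)
97^4 = (97^2)^2 ≡ 10^2 = 100 ≡ 100 (mod 241)
97^8 = (97^4)^2 ≡ 100^2 = 10000 ≡ 119 (mod 241)
97^16 = (97^8)^2 ≡ 119^2 = 14161 ≡ 183 (mod 241)
97^18 = 97^16 · 97^2 ≡ 183 · 10 ≡ 143 (mod 241).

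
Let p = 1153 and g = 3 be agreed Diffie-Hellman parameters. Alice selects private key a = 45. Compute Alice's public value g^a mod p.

724

Public value = 3^45 mod 1153.
3^1 ≡ 3 (mod 1153)
3^2 = (3^1)^2 ≡ 3^2 = 9 ≡ 9 (mod 1153)
3^4 = (3^2)^2 ≡ 9^2 = 81 ≡ 81 (mod 1153)
3^8 = (3^4)^2 ≡ 81^2 = 6561 ≡ 796 (mod 1153)
3^16 = (3^8)^2 ≡ 796^2 = 633616 ≡ 619 (mod 1153)
3^32 = (3^16)^2 ≡ 619^2 = 383161 ≡ 365 (mod 1153)
3^45 = 3^32 · 3^8 · 3^4 · 3^1 ≡ 365 · 796 · 81 · 3 ≡ 724 (mod 1153).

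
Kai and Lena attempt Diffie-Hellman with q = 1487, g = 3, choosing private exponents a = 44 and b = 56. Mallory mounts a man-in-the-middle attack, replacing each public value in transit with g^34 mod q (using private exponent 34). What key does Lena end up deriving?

17

Lena receives Mallory's public value M = 3^34 mod 1487 instead of the honest one.
3^1 ≡ 3 (mod 1487)
3^2 = (3^1)^2 ≡ 3^2 = 9 ≡ 9 (mod 1487)
3^4 = (3^2)^2 ≡ 9^2 = 81 ≡ 81 (mod 1487)
3^8 = (3^4)^2 ≡ 81^2 = 6561 ≡ 613 (mod 1487)
3^16 = (3^8)^2 ≡ 613^2 = 375769 ≡ 1045 (mod 1487)
3^32 = (3^16)^2 ≡ 1045^2 = 1092025 ≡ 567 (mod 1487)
3^34 = 3^32 · 3^2 ≡ 567 · 9 ≡ 642 (mod 1487).
So M = 642. Lena computes K = M^56 mod 1487.
642^1 ≡ 642 (mod 1487)
642^2 = (642^1)^2 ≡ 642^2 = 412164 ≡ 265 (mod 1487)
642^4 = (642^2)^2 ≡ 265^2 = 70225 ≡ 336 (mod 1487)
642^8 = (642^4)^2 ≡ 336^2 = 112896 ≡ 1371 (mod 1487)
642^16 = (642^8)^2 ≡ 1371^2 = 1879641 ≡ 73 (mod 1487)
642^32 = (642^16)^2 ≡ 73^2 = 5329 ≡ 868 (mod 1487)
642^56 = 642^32 · 642^16 · 642^8 ≡ 868 · 73 · 1371 ≡ 17 (mod 1487).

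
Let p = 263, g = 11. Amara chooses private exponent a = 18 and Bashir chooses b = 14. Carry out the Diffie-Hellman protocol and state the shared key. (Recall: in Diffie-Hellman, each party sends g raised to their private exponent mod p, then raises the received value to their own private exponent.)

Amara sends A = g^a mod p = 11^18 mod 263.
11^1 ≡ 11 (mod 263)
11^2 = (11^1)^2 ≡ 11^2 = 121 ≡ 121 (mod 263)
11^4 = (11^2)^2 ≡ 121^2 = 14641 ≡ 176 (mod 263)
11^8 = (11^4)^2 ≡ 176^2 = 30976 ≡ 205 (mod 263)
11^16 = (11^8)^2 ≡ 205^2 = 42025 ≡ 208 (mod 263)
11^18 = 11^16 · 11^2 ≡ 208 · 121 ≡ 183 (mod 263).
So A = 183. Bashir then computes K = A^b mod p = 183^14 mod 263.
183^1 ≡ 183 (mod 263)
183^2 = (183^1)^2 ≡ 183^2 = 33489 ≡ 88 (mod 263)
183^4 = (183^2)^2 ≡ 88^2 = 7744 ≡ 117 (mod 263)
183^8 = (183^4)^2 ≡ 117^2 = 13689 ≡ 13 (mod 263)
183^14 = 183^8 · 183^4 · 183^2 ≡ 13 · 117 · 88 ≡ 244 (mod 263).

244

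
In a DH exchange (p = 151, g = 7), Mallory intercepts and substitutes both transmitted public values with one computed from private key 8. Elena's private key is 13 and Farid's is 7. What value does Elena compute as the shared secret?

Elena receives Mallory's public value M = 7^8 mod 151 instead of the honest one.
7^1 ≡ 7 (mod 151)
7^2 = (7^1)^2 ≡ 7^2 = 49 ≡ 49 (mod 151)
7^4 = (7^2)^2 ≡ 49^2 = 2401 ≡ 136 (mod 151)
7^8 = (7^4)^2 ≡ 136^2 = 18496 ≡ 74 (mod 151)
So M = 74. Elena computes K = M^13 mod 151.
74^1 ≡ 74 (mod 151)
74^2 = (74^1)^2 ≡ 74^2 = 5476 ≡ 40 (mod 151)
74^4 = (74^2)^2 ≡ 40^2 = 1600 ≡ 90 (mod 151)
74^8 = (74^4)^2 ≡ 90^2 = 8100 ≡ 97 (mod 151)
74^13 = 74^8 · 74^4 · 74^1 ≡ 97 · 90 · 74 ≡ 42 (mod 151).

42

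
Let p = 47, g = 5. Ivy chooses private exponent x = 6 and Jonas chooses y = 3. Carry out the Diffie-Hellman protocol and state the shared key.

2

Ivy sends A = g^x mod p = 5^6 mod 47.
5^1 ≡ 5 (mod 47)
5^2 = (5^1)^2 ≡ 5^2 = 25 ≡ 25 (mod 47)
5^4 = (5^2)^2 ≡ 25^2 = 625 ≡ 14 (mod 47)
5^6 = 5^4 · 5^2 ≡ 14 · 25 ≡ 21 (mod 47).
So A = 21. Jonas then computes K = A^y mod p = 21^3 mod 47.
21^1 ≡ 21 (mod 47)
21^2 = (21^1)^2 ≡ 21^2 = 441 ≡ 18 (mod 47)
21^3 = 21^2 · 21^1 ≡ 18 · 21 ≡ 2 (mod 47).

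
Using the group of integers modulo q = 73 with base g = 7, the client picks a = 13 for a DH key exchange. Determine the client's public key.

66

Public value = 7^{13} \pmod{73}.
7^1 ≡ 7 (mod 73)
7^2 = (7^1)^2 ≡ 7^2 = 49 ≡ 49 (mod 73)
7^4 = (7^2)^2 ≡ 49^2 = 2401 ≡ 65 (mod 73)
7^8 = (7^4)^2 ≡ 65^2 = 4225 ≡ 64 (mod 73)
7^13 = 7^8 · 7^4 · 7^1 ≡ 64 · 65 · 7 ≡ 66 (mod 73).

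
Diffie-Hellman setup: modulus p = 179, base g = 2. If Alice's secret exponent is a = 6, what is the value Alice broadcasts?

64

Public value = 2^6 (mod 179).
2^1 ≡ 2 (mod 179)
2^2 = (2^1)^2 ≡ 2^2 = 4 ≡ 4 (mod 179)
2^4 = (2^2)^2 ≡ 4^2 = 16 ≡ 16 (mod 179)
2^6 = 2^4 · 2^2 ≡ 16 · 4 ≡ 64 (mod 179).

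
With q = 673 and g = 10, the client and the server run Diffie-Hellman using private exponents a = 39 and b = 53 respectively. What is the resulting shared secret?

493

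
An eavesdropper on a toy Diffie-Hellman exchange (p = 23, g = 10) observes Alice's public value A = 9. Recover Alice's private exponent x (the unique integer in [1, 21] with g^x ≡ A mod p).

Try successive powers of 10 modulo 23:
10^1 ≡ 10
10^2 ≡ 8
10^3 ≡ 11
10^4 ≡ 18
10^5 ≡ 19
10^6 ≡ 6
10^7 ≡ 14
10^8 ≡ 2
10^9 ≡ 20
10^10 ≡ 16
10^11 ≡ 22
10^12 ≡ 13
10^13 ≡ 15
10^14 ≡ 12
10^15 ≡ 5
10^16 ≡ 4
10^17 ≡ 17
10^18 ≡ 9
Found: x = 18.

18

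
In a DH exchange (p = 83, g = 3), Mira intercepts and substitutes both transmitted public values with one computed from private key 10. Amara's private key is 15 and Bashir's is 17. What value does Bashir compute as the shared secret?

Bashir receives Mira's public value M = 3^10 mod 83 instead of the honest one.
3^1 ≡ 3 (mod 83)
3^2 = (3^1)^2 ≡ 3^2 = 9 ≡ 9 (mod 83)
3^4 = (3^2)^2 ≡ 9^2 = 81 ≡ 81 (mod 83)
3^8 = (3^4)^2 ≡ 81^2 = 6561 ≡ 4 (mod 83)
3^10 = 3^8 · 3^2 ≡ 4 · 9 ≡ 36 (mod 83).
So M = 36. Bashir computes K = M^17 mod 83.
36^1 ≡ 36 (mod 83)
36^2 = (36^1)^2 ≡ 36^2 = 1296 ≡ 51 (mod 83)
36^4 = (36^2)^2 ≡ 51^2 = 2601 ≡ 28 (mod 83)
36^8 = (36^4)^2 ≡ 28^2 = 784 ≡ 37 (mod 83)
36^16 = (36^8)^2 ≡ 37^2 = 1369 ≡ 41 (mod 83)
36^17 = 36^16 · 36^1 ≡ 41 · 36 ≡ 65 (mod 83).

65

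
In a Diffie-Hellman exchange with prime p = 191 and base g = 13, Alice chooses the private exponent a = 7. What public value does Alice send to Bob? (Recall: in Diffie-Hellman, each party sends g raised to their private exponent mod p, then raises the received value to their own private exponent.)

Public value = 13^{7} \pmod{191}.
13^1 ≡ 13 (mod 191)
13^2 = (13^1)^2 ≡ 13^2 = 169 ≡ 169 (mod 191)
13^4 = (13^2)^2 ≡ 169^2 = 28561 ≡ 102 (mod 191)
13^7 = 13^4 · 13^2 · 13^1 ≡ 102 · 169 · 13 ≡ 51 (mod 191).

51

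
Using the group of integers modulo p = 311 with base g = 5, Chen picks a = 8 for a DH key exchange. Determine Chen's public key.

9

Public value = 5^8 (mod 311).
5^1 ≡ 5 (mod 311)
5^2 = (5^1)^2 ≡ 5^2 = 25 ≡ 25 (mod 311)
5^4 = (5^2)^2 ≡ 25^2 = 625 ≡ 3 (mod 311)
5^8 = (5^4)^2 ≡ 3^2 = 9 ≡ 9 (mod 311)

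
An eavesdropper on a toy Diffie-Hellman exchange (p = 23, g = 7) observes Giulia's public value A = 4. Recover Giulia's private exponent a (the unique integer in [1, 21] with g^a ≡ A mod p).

Try successive powers of 7 modulo 23:
7^1 ≡ 7
7^2 ≡ 3
7^3 ≡ 21
7^4 ≡ 9
7^5 ≡ 17
7^6 ≡ 4
Found: a = 6.

6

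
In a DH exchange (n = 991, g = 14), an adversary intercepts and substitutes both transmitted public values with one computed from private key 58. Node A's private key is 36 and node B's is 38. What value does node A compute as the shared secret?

232

Node A receives an adversary's public value M = 14^58 mod 991 instead of the honest one.
14^1 ≡ 14 (mod 991)
14^2 = (14^1)^2 ≡ 14^2 = 196 ≡ 196 (mod 991)
14^4 = (14^2)^2 ≡ 196^2 = 38416 ≡ 758 (mod 991)
14^8 = (14^4)^2 ≡ 758^2 = 574564 ≡ 775 (mod 991)
14^16 = (14^8)^2 ≡ 775^2 = 600625 ≡ 79 (mod 991)
14^32 = (14^16)^2 ≡ 79^2 = 6241 ≡ 295 (mod 991)
14^58 = 14^32 · 14^16 · 14^8 · 14^2 ≡ 295 · 79 · 775 · 196 ≡ 111 (mod 991).
So M = 111. Node A computes K = M^36 mod 991.
111^1 ≡ 111 (mod 991)
111^2 = (111^1)^2 ≡ 111^2 = 12321 ≡ 429 (mod 991)
111^4 = (111^2)^2 ≡ 429^2 = 184041 ≡ 706 (mod 991)
111^8 = (111^4)^2 ≡ 706^2 = 498436 ≡ 954 (mod 991)
111^16 = (111^8)^2 ≡ 954^2 = 910116 ≡ 378 (mod 991)
111^32 = (111^16)^2 ≡ 378^2 = 142884 ≡ 180 (mod 991)
111^36 = 111^32 · 111^4 ≡ 180 · 706 ≡ 232 (mod 991).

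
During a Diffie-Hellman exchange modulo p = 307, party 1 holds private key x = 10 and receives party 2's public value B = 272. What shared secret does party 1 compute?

64

Shared key K = 272^10 mod 307.
272^1 ≡ 272 (mod 307)
272^2 = (272^1)^2 ≡ 272^2 = 73984 ≡ 304 (mod 307)
272^4 = (272^2)^2 ≡ 304^2 = 92416 ≡ 9 (mod 307)
272^8 = (272^4)^2 ≡ 9^2 = 81 ≡ 81 (mod 307)
272^10 = 272^8 · 272^2 ≡ 81 · 304 ≡ 64 (mod 307).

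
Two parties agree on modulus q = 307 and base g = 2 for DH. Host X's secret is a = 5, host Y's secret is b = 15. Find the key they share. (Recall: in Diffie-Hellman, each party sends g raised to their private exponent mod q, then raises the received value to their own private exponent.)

27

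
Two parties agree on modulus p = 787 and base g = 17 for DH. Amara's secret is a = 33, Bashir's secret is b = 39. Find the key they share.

371

Bashir sends B = g^b mod p = 17^39 mod 787.
17^1 ≡ 17 (mod 787)
17^2 = (17^1)^2 ≡ 17^2 = 289 ≡ 289 (mod 787)
17^4 = (17^2)^2 ≡ 289^2 = 83521 ≡ 99 (mod 787)
17^8 = (17^4)^2 ≡ 99^2 = 9801 ≡ 357 (mod 787)
17^16 = (17^8)^2 ≡ 357^2 = 127449 ≡ 742 (mod 787)
17^32 = (17^16)^2 ≡ 742^2 = 550564 ≡ 451 (mod 787)
17^39 = 17^32 · 17^4 · 17^2 · 17^1 ≡ 451 · 99 · 289 · 17 ≡ 27 (mod 787).
So B = 27. Amara then computes K = B^a mod p = 27^33 mod 787.
27^1 ≡ 27 (mod 787)
27^2 = (27^1)^2 ≡ 27^2 = 729 ≡ 729 (mod 787)
27^4 = (27^2)^2 ≡ 729^2 = 531441 ≡ 216 (mod 787)
27^8 = (27^4)^2 ≡ 216^2 = 46656 ≡ 223 (mod 787)
27^16 = (27^8)^2 ≡ 223^2 = 49729 ≡ 148 (mod 787)
27^32 = (27^16)^2 ≡ 148^2 = 21904 ≡ 655 (mod 787)
27^33 = 27^32 · 27^1 ≡ 655 · 27 ≡ 371 (mod 787).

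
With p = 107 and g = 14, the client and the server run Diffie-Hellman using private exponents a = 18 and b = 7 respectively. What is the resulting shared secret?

29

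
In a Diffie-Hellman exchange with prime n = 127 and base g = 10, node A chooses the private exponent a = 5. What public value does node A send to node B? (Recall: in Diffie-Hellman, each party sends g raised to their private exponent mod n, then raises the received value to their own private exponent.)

51

Public value = 10^5 (mod 127).
10^1 ≡ 10 (mod 127)
10^2 = (10^1)^2 ≡ 10^2 = 100 ≡ 100 (mod 127)
10^4 = (10^2)^2 ≡ 100^2 = 10000 ≡ 94 (mod 127)
10^5 = 10^4 · 10^1 ≡ 94 · 10 ≡ 51 (mod 127).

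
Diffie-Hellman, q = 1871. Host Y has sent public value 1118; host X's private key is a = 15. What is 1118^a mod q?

Shared key K = 1118^15 mod 1871.
1118^1 ≡ 1118 (mod 1871)
1118^2 = (1118^1)^2 ≡ 1118^2 = 1249924 ≡ 96 (mod 1871)
1118^4 = (1118^2)^2 ≡ 96^2 = 9216 ≡ 1732 (mod 1871)
1118^8 = (1118^4)^2 ≡ 1732^2 = 2999824 ≡ 611 (mod 1871)
1118^15 = 1118^8 · 1118^4 · 1118^2 · 1118^1 ≡ 611 · 1732 · 96 · 1118 ≡ 1574 (mod 1871).

1574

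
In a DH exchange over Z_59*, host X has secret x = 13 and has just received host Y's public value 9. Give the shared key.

35

Shared key K = 9^13 mod 59.
9^1 ≡ 9 (mod 59)
9^2 = (9^1)^2 ≡ 9^2 = 81 ≡ 22 (mod 59)
9^4 = (9^2)^2 ≡ 22^2 = 484 ≡ 12 (mod 59)
9^8 = (9^4)^2 ≡ 12^2 = 144 ≡ 26 (mod 59)
9^13 = 9^8 · 9^4 · 9^1 ≡ 26 · 12 · 9 ≡ 35 (mod 59).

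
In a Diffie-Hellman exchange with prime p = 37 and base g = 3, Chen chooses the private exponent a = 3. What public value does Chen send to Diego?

27

Public value = 3^3 mod 37.
3^1 ≡ 3 (mod 37)
3^2 = (3^1)^2 ≡ 3^2 = 9 ≡ 9 (mod 37)
3^3 = 3^2 · 3^1 ≡ 9 · 3 ≡ 27 (mod 37).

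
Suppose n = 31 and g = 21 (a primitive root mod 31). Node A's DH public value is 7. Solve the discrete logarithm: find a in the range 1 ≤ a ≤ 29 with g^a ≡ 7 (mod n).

Try successive powers of 21 modulo 31:
21^1 ≡ 21
21^2 ≡ 7
Found: a = 2.

2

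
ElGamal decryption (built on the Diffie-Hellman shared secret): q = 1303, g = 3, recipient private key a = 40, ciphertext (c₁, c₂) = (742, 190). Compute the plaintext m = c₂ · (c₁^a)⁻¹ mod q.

540

Shared mask s = c₁^a mod q = 742^40 mod 1303.
742^1 ≡ 742 (mod 1303)
742^2 = (742^1)^2 ≡ 742^2 = 550564 ≡ 698 (mod 1303)
742^4 = (742^2)^2 ≡ 698^2 = 487204 ≡ 1185 (mod 1303)
742^8 = (742^4)^2 ≡ 1185^2 = 1404225 ≡ 894 (mod 1303)
742^16 = (742^8)^2 ≡ 894^2 = 799236 ≡ 497 (mod 1303)
742^32 = (742^16)^2 ≡ 497^2 = 247009 ≡ 742 (mod 1303)
742^40 = 742^32 · 742^8 ≡ 742 · 894 ≡ 121 (mod 1303).
So s = 121; s⁻¹ ≡ 140 (mod 1303).
m = c₂ · s⁻¹ mod 1303 = 190 · 140 mod 1303 = 540.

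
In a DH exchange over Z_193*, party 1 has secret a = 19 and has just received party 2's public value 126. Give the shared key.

69

Shared key K = 126^19 mod 193.
126^1 ≡ 126 (mod 193)
126^2 = (126^1)^2 ≡ 126^2 = 15876 ≡ 50 (mod 193)
126^4 = (126^2)^2 ≡ 50^2 = 2500 ≡ 184 (mod 193)
126^8 = (126^4)^2 ≡ 184^2 = 33856 ≡ 81 (mod 193)
126^16 = (126^8)^2 ≡ 81^2 = 6561 ≡ 192 (mod 193)
126^19 = 126^16 · 126^2 · 126^1 ≡ 192 · 50 · 126 ≡ 69 (mod 193).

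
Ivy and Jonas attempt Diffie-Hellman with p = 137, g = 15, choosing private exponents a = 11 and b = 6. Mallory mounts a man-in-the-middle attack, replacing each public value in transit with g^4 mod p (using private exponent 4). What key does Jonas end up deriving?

38

Jonas receives Mallory's public value M = 15^4 mod 137 instead of the honest one.
15^1 ≡ 15 (mod 137)
15^2 = (15^1)^2 ≡ 15^2 = 225 ≡ 88 (mod 137)
15^4 = (15^2)^2 ≡ 88^2 = 7744 ≡ 72 (mod 137)
So M = 72. Jonas computes K = M^6 mod 137.
72^1 ≡ 72 (mod 137)
72^2 = (72^1)^2 ≡ 72^2 = 5184 ≡ 115 (mod 137)
72^4 = (72^2)^2 ≡ 115^2 = 13225 ≡ 73 (mod 137)
72^6 = 72^4 · 72^2 ≡ 73 · 115 ≡ 38 (mod 137).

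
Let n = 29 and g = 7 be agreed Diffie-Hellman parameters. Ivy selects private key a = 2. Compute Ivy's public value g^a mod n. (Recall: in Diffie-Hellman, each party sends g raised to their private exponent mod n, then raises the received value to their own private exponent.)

20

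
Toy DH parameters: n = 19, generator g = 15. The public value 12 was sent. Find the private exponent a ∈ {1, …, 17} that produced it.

Try successive powers of 15 modulo 19:
15^1 ≡ 15
15^2 ≡ 16
15^3 ≡ 12
Found: a = 3.

3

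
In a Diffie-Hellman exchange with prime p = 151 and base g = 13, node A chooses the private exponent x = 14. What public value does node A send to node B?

Public value = 13^14 (mod 151).
13^1 ≡ 13 (mod 151)
13^2 = (13^1)^2 ≡ 13^2 = 169 ≡ 18 (mod 151)
13^4 = (13^2)^2 ≡ 18^2 = 324 ≡ 22 (mod 151)
13^8 = (13^4)^2 ≡ 22^2 = 484 ≡ 31 (mod 151)
13^14 = 13^8 · 13^4 · 13^2 ≡ 31 · 22 · 18 ≡ 45 (mod 151).

45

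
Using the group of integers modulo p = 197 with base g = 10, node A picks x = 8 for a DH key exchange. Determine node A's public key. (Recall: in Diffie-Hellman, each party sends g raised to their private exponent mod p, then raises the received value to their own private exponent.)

42

Public value = 10^{8} \pmod{197}.
10^1 ≡ 10 (mod 197)
10^2 = (10^1)^2 ≡ 10^2 = 100 ≡ 100 (mod 197)
10^4 = (10^2)^2 ≡ 100^2 = 10000 ≡ 150 (mod 197)
10^8 = (10^4)^2 ≡ 150^2 = 22500 ≡ 42 (mod 197)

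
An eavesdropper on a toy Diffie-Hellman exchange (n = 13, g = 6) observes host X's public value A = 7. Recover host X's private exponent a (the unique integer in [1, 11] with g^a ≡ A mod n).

Try successive powers of 6 modulo 13:
6^1 ≡ 6
6^2 ≡ 10
6^3 ≡ 8
6^4 ≡ 9
6^5 ≡ 2
6^6 ≡ 12
6^7 ≡ 7
Found: a = 7.

7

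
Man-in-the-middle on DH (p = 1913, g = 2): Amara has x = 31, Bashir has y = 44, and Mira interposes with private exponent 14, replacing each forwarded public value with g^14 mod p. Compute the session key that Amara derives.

Amara receives Mira's public value M = 2^14 mod 1913 instead of the honest one.
2^1 ≡ 2 (mod 1913)
2^2 = (2^1)^2 ≡ 2^2 = 4 ≡ 4 (mod 1913)
2^4 = (2^2)^2 ≡ 4^2 = 16 ≡ 16 (mod 1913)
2^8 = (2^4)^2 ≡ 16^2 = 256 ≡ 256 (mod 1913)
2^14 = 2^8 · 2^4 · 2^2 ≡ 256 · 16 · 4 ≡ 1080 (mod 1913).
So M = 1080. Amara computes K = M^31 mod 1913.
1080^1 ≡ 1080 (mod 1913)
1080^2 = (1080^1)^2 ≡ 1080^2 = 1166400 ≡ 1383 (mod 1913)
1080^4 = (1080^2)^2 ≡ 1383^2 = 1912689 ≡ 1602 (mod 1913)
1080^8 = (1080^4)^2 ≡ 1602^2 = 2566404 ≡ 1071 (mod 1913)
1080^16 = (1080^8)^2 ≡ 1071^2 = 1147041 ≡ 1154 (mod 1913)
1080^31 = 1080^16 · 1080^8 · 1080^4 · 1080^2 · 1080^1 ≡ 1154 · 1071 · 1602 · 1383 · 1080 ≡ 645 (mod 1913).

645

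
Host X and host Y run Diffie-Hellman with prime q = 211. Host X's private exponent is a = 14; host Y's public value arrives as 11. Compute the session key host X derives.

Shared key K = 11^14 mod 211.
11^1 ≡ 11 (mod 211)
11^2 = (11^1)^2 ≡ 11^2 = 121 ≡ 121 (mod 211)
11^4 = (11^2)^2 ≡ 121^2 = 14641 ≡ 82 (mod 211)
11^8 = (11^4)^2 ≡ 82^2 = 6724 ≡ 183 (mod 211)
11^14 = 11^8 · 11^4 · 11^2 ≡ 183 · 82 · 121 ≡ 71 (mod 211).

71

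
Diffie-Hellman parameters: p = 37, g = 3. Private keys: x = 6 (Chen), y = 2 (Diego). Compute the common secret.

Chen sends A = g^x mod p = 3^6 mod 37.
3^1 ≡ 3 (mod 37)
3^2 = (3^1)^2 ≡ 3^2 = 9 ≡ 9 (mod 37)
3^4 = (3^2)^2 ≡ 9^2 = 81 ≡ 7 (mod 37)
3^6 = 3^4 · 3^2 ≡ 7 · 9 ≡ 26 (mod 37).
So A = 26. Diego then computes K = A^y mod p = 26^2 mod 37.
26^1 ≡ 26 (mod 37)
26^2 = (26^1)^2 ≡ 26^2 = 676 ≡ 10 (mod 37)

10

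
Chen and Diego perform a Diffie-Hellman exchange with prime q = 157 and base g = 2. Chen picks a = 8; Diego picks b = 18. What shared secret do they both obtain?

101

Diego sends B = g^b mod q = 2^18 mod 157.
2^1 ≡ 2 (mod 157)
2^2 = (2^1)^2 ≡ 2^2 = 4 ≡ 4 (mod 157)
2^4 = (2^2)^2 ≡ 4^2 = 16 ≡ 16 (mod 157)
2^8 = (2^4)^2 ≡ 16^2 = 256 ≡ 99 (mod 157)
2^16 = (2^8)^2 ≡ 99^2 = 9801 ≡ 67 (mod 157)
2^18 = 2^16 · 2^2 ≡ 67 · 4 ≡ 111 (mod 157).
So B = 111. Chen then computes K = B^a mod q = 111^8 mod 157.
111^1 ≡ 111 (mod 157)
111^2 = (111^1)^2 ≡ 111^2 = 12321 ≡ 75 (mod 157)
111^4 = (111^2)^2 ≡ 75^2 = 5625 ≡ 130 (mod 157)
111^8 = (111^4)^2 ≡ 130^2 = 16900 ≡ 101 (mod 157)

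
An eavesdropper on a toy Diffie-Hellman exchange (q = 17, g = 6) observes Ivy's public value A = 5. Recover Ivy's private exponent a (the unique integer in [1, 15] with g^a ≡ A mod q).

Try successive powers of 6 modulo 17:
6^1 ≡ 6
6^2 ≡ 2
6^3 ≡ 12
6^4 ≡ 4
6^5 ≡ 7
6^6 ≡ 8
6^7 ≡ 14
6^8 ≡ 16
6^9 ≡ 11
6^10 ≡ 15
6^11 ≡ 5
Found: a = 11.

11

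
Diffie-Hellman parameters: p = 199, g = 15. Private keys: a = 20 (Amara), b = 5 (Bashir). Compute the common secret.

184

Bashir sends B = g^b mod p = 15^5 mod 199.
15^1 ≡ 15 (mod 199)
15^2 = (15^1)^2 ≡ 15^2 = 225 ≡ 26 (mod 199)
15^4 = (15^2)^2 ≡ 26^2 = 676 ≡ 79 (mod 199)
15^5 = 15^4 · 15^1 ≡ 79 · 15 ≡ 190 (mod 199).
So B = 190. Amara then computes K = B^a mod p = 190^20 mod 199.
190^1 ≡ 190 (mod 199)
190^2 = (190^1)^2 ≡ 190^2 = 36100 ≡ 81 (mod 199)
190^4 = (190^2)^2 ≡ 81^2 = 6561 ≡ 193 (mod 199)
190^8 = (190^4)^2 ≡ 193^2 = 37249 ≡ 36 (mod 199)
190^16 = (190^8)^2 ≡ 36^2 = 1296 ≡ 102 (mod 199)
190^20 = 190^16 · 190^4 ≡ 102 · 193 ≡ 184 (mod 199).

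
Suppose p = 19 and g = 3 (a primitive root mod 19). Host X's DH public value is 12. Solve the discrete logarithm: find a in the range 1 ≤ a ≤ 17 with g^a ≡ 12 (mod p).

15

Try successive powers of 3 modulo 19:
3^1 ≡ 3
3^2 ≡ 9
3^3 ≡ 8
3^4 ≡ 5
3^5 ≡ 15
3^6 ≡ 7
3^7 ≡ 2
3^8 ≡ 6
3^9 ≡ 18
3^10 ≡ 16
3^11 ≡ 10
3^12 ≡ 11
3^13 ≡ 14
3^14 ≡ 4
3^15 ≡ 12
Found: a = 15.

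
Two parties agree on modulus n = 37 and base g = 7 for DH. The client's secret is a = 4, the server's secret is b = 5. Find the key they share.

The server sends B = g^b mod n = 7^5 mod 37.
7^1 ≡ 7 (mod 37)
7^2 = (7^1)^2 ≡ 7^2 = 49 ≡ 12 (mod 37)
7^4 = (7^2)^2 ≡ 12^2 = 144 ≡ 33 (mod 37)
7^5 = 7^4 · 7^1 ≡ 33 · 7 ≡ 9 (mod 37).
So B = 9. The client then computes K = B^a mod n = 9^4 mod 37.
9^1 ≡ 9 (mod 37)
9^2 = (9^1)^2 ≡ 9^2 = 81 ≡ 7 (mod 37)
9^4 = (9^2)^2 ≡ 7^2 = 49 ≡ 12 (mod 37)

12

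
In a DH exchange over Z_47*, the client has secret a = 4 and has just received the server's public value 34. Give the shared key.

Shared key K = 34^4 mod 47.
34^1 ≡ 34 (mod 47)
34^2 = (34^1)^2 ≡ 34^2 = 1156 ≡ 28 (mod 47)
34^4 = (34^2)^2 ≡ 28^2 = 784 ≡ 32 (mod 47)

32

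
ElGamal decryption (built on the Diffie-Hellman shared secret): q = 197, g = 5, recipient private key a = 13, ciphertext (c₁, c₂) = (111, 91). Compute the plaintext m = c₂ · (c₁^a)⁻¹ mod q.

26

Shared mask s = c₁^a mod q = 111^13 mod 197.
111^1 ≡ 111 (mod 197)
111^2 = (111^1)^2 ≡ 111^2 = 12321 ≡ 107 (mod 197)
111^4 = (111^2)^2 ≡ 107^2 = 11449 ≡ 23 (mod 197)
111^8 = (111^4)^2 ≡ 23^2 = 529 ≡ 135 (mod 197)
111^13 = 111^8 · 111^4 · 111^1 ≡ 135 · 23 · 111 ≡ 102 (mod 197).
So s = 102; s⁻¹ ≡ 141 (mod 197).
m = c₂ · s⁻¹ mod 197 = 91 · 141 mod 197 = 26.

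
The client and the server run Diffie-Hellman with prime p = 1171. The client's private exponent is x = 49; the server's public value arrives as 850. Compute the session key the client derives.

606

Shared key K = 850^49 mod 1171.
850^1 ≡ 850 (mod 1171)
850^2 = (850^1)^2 ≡ 850^2 = 722500 ≡ 1164 (mod 1171)
850^4 = (850^2)^2 ≡ 1164^2 = 1354896 ≡ 49 (mod 1171)
850^8 = (850^4)^2 ≡ 49^2 = 2401 ≡ 59 (mod 1171)
850^16 = (850^8)^2 ≡ 59^2 = 3481 ≡ 1139 (mod 1171)
850^32 = (850^16)^2 ≡ 1139^2 = 1297321 ≡ 1024 (mod 1171)
850^49 = 850^32 · 850^16 · 850^1 ≡ 1024 · 1139 · 850 ≡ 606 (mod 1171).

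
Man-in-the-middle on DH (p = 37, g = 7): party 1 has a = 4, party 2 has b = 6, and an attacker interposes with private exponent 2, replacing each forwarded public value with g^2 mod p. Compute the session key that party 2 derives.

Party 2 receives an attacker's public value M = 7^2 mod 37 instead of the honest one.
7^1 ≡ 7 (mod 37)
7^2 = (7^1)^2 ≡ 7^2 = 49 ≡ 12 (mod 37)
So M = 12. Party 2 computes K = M^6 mod 37.
12^1 ≡ 12 (mod 37)
12^2 = (12^1)^2 ≡ 12^2 = 144 ≡ 33 (mod 37)
12^4 = (12^2)^2 ≡ 33^2 = 1089 ≡ 16 (mod 37)
12^6 = 12^4 · 12^2 ≡ 16 · 33 ≡ 10 (mod 37).

10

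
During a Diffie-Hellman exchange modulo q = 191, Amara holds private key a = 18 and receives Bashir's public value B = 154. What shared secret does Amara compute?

Shared key K = 154^18 mod 191.
154^1 ≡ 154 (mod 191)
154^2 = (154^1)^2 ≡ 154^2 = 23716 ≡ 32 (mod 191)
154^4 = (154^2)^2 ≡ 32^2 = 1024 ≡ 69 (mod 191)
154^8 = (154^4)^2 ≡ 69^2 = 4761 ≡ 177 (mod 191)
154^16 = (154^8)^2 ≡ 177^2 = 31329 ≡ 5 (mod 191)
154^18 = 154^16 · 154^2 ≡ 5 · 32 ≡ 160 (mod 191).

160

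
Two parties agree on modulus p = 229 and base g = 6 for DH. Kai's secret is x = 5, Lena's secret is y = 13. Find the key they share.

Kai sends A = g^x mod p = 6^5 mod 229.
6^1 ≡ 6 (mod 229)
6^2 = (6^1)^2 ≡ 6^2 = 36 ≡ 36 (mod 229)
6^4 = (6^2)^2 ≡ 36^2 = 1296 ≡ 151 (mod 229)
6^5 = 6^4 · 6^1 ≡ 151 · 6 ≡ 219 (mod 229).
So A = 219. Lena then computes K = A^y mod p = 219^13 mod 229.
219^1 ≡ 219 (mod 229)
219^2 = (219^1)^2 ≡ 219^2 = 47961 ≡ 100 (mod 229)
219^4 = (219^2)^2 ≡ 100^2 = 10000 ≡ 153 (mod 229)
219^8 = (219^4)^2 ≡ 153^2 = 23409 ≡ 51 (mod 229)
219^13 = 219^8 · 219^4 · 219^1 ≡ 51 · 153 · 219 ≡ 59 (mod 229).

59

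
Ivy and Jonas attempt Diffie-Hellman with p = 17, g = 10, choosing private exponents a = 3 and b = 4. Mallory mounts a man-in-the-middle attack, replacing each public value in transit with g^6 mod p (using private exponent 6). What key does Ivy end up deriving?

Ivy receives Mallory's public value M = 10^6 mod 17 instead of the honest one.
10^1 ≡ 10 (mod 17)
10^2 = (10^1)^2 ≡ 10^2 = 100 ≡ 15 (mod 17)
10^4 = (10^2)^2 ≡ 15^2 = 225 ≡ 4 (mod 17)
10^6 = 10^4 · 10^2 ≡ 4 · 15 ≡ 9 (mod 17).
So M = 9. Ivy computes K = M^3 mod 17.
9^1 ≡ 9 (mod 17)
9^2 = (9^1)^2 ≡ 9^2 = 81 ≡ 13 (mod 17)
9^3 = 9^2 · 9^1 ≡ 13 · 9 ≡ 15 (mod 17).

15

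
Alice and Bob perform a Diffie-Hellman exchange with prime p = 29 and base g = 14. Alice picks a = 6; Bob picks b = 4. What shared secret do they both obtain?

Bob sends B = g^b mod p = 14^4 mod 29.
14^1 ≡ 14 (mod 29)
14^2 = (14^1)^2 ≡ 14^2 = 196 ≡ 22 (mod 29)
14^4 = (14^2)^2 ≡ 22^2 = 484 ≡ 20 (mod 29)
So B = 20. Alice then computes K = B^a mod p = 20^6 mod 29.
20^1 ≡ 20 (mod 29)
20^2 = (20^1)^2 ≡ 20^2 = 400 ≡ 23 (mod 29)
20^4 = (20^2)^2 ≡ 23^2 = 529 ≡ 7 (mod 29)
20^6 = 20^4 · 20^2 ≡ 7 · 23 ≡ 16 (mod 29).

16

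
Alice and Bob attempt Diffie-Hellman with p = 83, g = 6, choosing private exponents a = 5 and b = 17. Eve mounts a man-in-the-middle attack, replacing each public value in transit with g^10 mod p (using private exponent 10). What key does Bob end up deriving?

10

Bob receives Eve's public value M = 6^10 mod 83 instead of the honest one.
6^1 ≡ 6 (mod 83)
6^2 = (6^1)^2 ≡ 6^2 = 36 ≡ 36 (mod 83)
6^4 = (6^2)^2 ≡ 36^2 = 1296 ≡ 51 (mod 83)
6^8 = (6^4)^2 ≡ 51^2 = 2601 ≡ 28 (mod 83)
6^10 = 6^8 · 6^2 ≡ 28 · 36 ≡ 12 (mod 83).
So M = 12. Bob computes K = M^17 mod 83.
12^1 ≡ 12 (mod 83)
12^2 = (12^1)^2 ≡ 12^2 = 144 ≡ 61 (mod 83)
12^4 = (12^2)^2 ≡ 61^2 = 3721 ≡ 69 (mod 83)
12^8 = (12^4)^2 ≡ 69^2 = 4761 ≡ 30 (mod 83)
12^16 = (12^8)^2 ≡ 30^2 = 900 ≡ 70 (mod 83)
12^17 = 12^16 · 12^1 ≡ 70 · 12 ≡ 10 (mod 83).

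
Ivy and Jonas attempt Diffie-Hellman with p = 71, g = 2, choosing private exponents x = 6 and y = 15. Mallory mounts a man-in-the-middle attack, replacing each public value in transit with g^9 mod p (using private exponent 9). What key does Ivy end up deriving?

24

Ivy receives Mallory's public value M = 2^9 mod 71 instead of the honest one.
2^1 ≡ 2 (mod 71)
2^2 = (2^1)^2 ≡ 2^2 = 4 ≡ 4 (mod 71)
2^4 = (2^2)^2 ≡ 4^2 = 16 ≡ 16 (mod 71)
2^8 = (2^4)^2 ≡ 16^2 = 256 ≡ 43 (mod 71)
2^9 = 2^8 · 2^1 ≡ 43 · 2 ≡ 15 (mod 71).
So M = 15. Ivy computes K = M^6 mod 71.
15^1 ≡ 15 (mod 71)
15^2 = (15^1)^2 ≡ 15^2 = 225 ≡ 12 (mod 71)
15^4 = (15^2)^2 ≡ 12^2 = 144 ≡ 2 (mod 71)
15^6 = 15^4 · 15^2 ≡ 2 · 12 ≡ 24 (mod 71).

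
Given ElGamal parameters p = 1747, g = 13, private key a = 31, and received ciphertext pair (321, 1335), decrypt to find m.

428

Shared mask s = c₁^a mod p = 321^31 mod 1747.
321^1 ≡ 321 (mod 1747)
321^2 = (321^1)^2 ≡ 321^2 = 103041 ≡ 1715 (mod 1747)
321^4 = (321^2)^2 ≡ 1715^2 = 2941225 ≡ 1024 (mod 1747)
321^8 = (321^4)^2 ≡ 1024^2 = 1048576 ≡ 376 (mod 1747)
321^16 = (321^8)^2 ≡ 376^2 = 141376 ≡ 1616 (mod 1747)
321^31 = 321^16 · 321^8 · 321^4 · 321^2 · 321^1 ≡ 1616 · 376 · 1024 · 1715 · 321 ≡ 97 (mod 1747).
So s = 97; s⁻¹ ≡ 1729 (mod 1747).
m = c₂ · s⁻¹ mod 1747 = 1335 · 1729 mod 1747 = 428.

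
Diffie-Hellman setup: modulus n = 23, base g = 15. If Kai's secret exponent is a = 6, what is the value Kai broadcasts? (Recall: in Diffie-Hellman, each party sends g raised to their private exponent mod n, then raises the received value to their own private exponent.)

Public value = 15^6 mod 23.
15^1 ≡ 15 (mod 23)
15^2 = (15^1)^2 ≡ 15^2 = 225 ≡ 18 (mod 23)
15^4 = (15^2)^2 ≡ 18^2 = 324 ≡ 2 (mod 23)
15^6 = 15^4 · 15^2 ≡ 2 · 18 ≡ 13 (mod 23).

13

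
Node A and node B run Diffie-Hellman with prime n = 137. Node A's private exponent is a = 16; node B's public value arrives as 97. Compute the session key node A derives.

34

Shared key K = 97^16 mod 137.
97^1 ≡ 97 (mod 137)
97^2 = (97^1)^2 ≡ 97^2 = 9409 ≡ 93 (mod 137)
97^4 = (97^2)^2 ≡ 93^2 = 8649 ≡ 18 (mod 137)
97^8 = (97^4)^2 ≡ 18^2 = 324 ≡ 50 (mod 137)
97^16 = (97^8)^2 ≡ 50^2 = 2500 ≡ 34 (mod 137)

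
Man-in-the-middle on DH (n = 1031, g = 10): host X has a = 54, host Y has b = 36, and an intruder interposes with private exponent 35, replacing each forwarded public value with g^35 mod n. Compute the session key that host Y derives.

Host Y receives an intruder's public value M = 10^35 mod 1031 instead of the honest one.
10^1 ≡ 10 (mod 1031)
10^2 = (10^1)^2 ≡ 10^2 = 100 ≡ 100 (mod 1031)
10^4 = (10^2)^2 ≡ 100^2 = 10000 ≡ 721 (mod 1031)
10^8 = (10^4)^2 ≡ 721^2 = 519841 ≡ 217 (mod 1031)
10^16 = (10^8)^2 ≡ 217^2 = 47089 ≡ 694 (mod 1031)
10^32 = (10^16)^2 ≡ 694^2 = 481636 ≡ 159 (mod 1031)
10^35 = 10^32 · 10^2 · 10^1 ≡ 159 · 100 · 10 ≡ 226 (mod 1031).
So M = 226. Host Y computes K = M^36 mod 1031.
226^1 ≡ 226 (mod 1031)
226^2 = (226^1)^2 ≡ 226^2 = 51076 ≡ 557 (mod 1031)
226^4 = (226^2)^2 ≡ 557^2 = 310249 ≡ 949 (mod 1031)
226^8 = (226^4)^2 ≡ 949^2 = 900601 ≡ 538 (mod 1031)
226^16 = (226^8)^2 ≡ 538^2 = 289444 ≡ 764 (mod 1031)
226^32 = (226^16)^2 ≡ 764^2 = 583696 ≡ 150 (mod 1031)
226^36 = 226^32 · 226^4 ≡ 150 · 949 ≡ 72 (mod 1031).

72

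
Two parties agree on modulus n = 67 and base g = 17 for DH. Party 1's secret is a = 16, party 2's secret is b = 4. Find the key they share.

Party 2 sends B = g^b mod n = 17^4 mod 67.
17^1 ≡ 17 (mod 67)
17^2 = (17^1)^2 ≡ 17^2 = 289 ≡ 21 (mod 67)
17^4 = (17^2)^2 ≡ 21^2 = 441 ≡ 39 (mod 67)
So B = 39. Party 1 then computes K = B^a mod n = 39^16 mod 67.
39^1 ≡ 39 (mod 67)
39^2 = (39^1)^2 ≡ 39^2 = 1521 ≡ 47 (mod 67)
39^4 = (39^2)^2 ≡ 47^2 = 2209 ≡ 65 (mod 67)
39^8 = (39^4)^2 ≡ 65^2 = 4225 ≡ 4 (mod 67)
39^16 = (39^8)^2 ≡ 4^2 = 16 ≡ 16 (mod 67)

16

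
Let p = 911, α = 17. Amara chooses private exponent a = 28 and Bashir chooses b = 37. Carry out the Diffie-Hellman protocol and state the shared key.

Amara sends A = α^a mod p = 17^28 mod 911.
17^1 ≡ 17 (mod 911)
17^2 = (17^1)^2 ≡ 17^2 = 289 ≡ 289 (mod 911)
17^4 = (17^2)^2 ≡ 289^2 = 83521 ≡ 620 (mod 911)
17^8 = (17^4)^2 ≡ 620^2 = 384400 ≡ 869 (mod 911)
17^16 = (17^8)^2 ≡ 869^2 = 755161 ≡ 853 (mod 911)
17^28 = 17^16 · 17^8 · 17^4 ≡ 853 · 869 · 620 ≡ 793 (mod 911).
So A = 793. Bashir then computes K = A^b mod p = 793^37 mod 911.
793^1 ≡ 793 (mod 911)
793^2 = (793^1)^2 ≡ 793^2 = 628849 ≡ 259 (mod 911)
793^4 = (793^2)^2 ≡ 259^2 = 67081 ≡ 578 (mod 911)
793^8 = (793^4)^2 ≡ 578^2 = 334084 ≡ 658 (mod 911)
793^16 = (793^8)^2 ≡ 658^2 = 432964 ≡ 239 (mod 911)
793^32 = (793^16)^2 ≡ 239^2 = 57121 ≡ 639 (mod 911)
793^37 = 793^32 · 793^4 · 793^1 ≡ 639 · 578 · 793 ≡ 795 (mod 911).

795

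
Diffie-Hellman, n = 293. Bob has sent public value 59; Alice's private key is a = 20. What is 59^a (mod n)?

109

Shared key K = 59^20 mod 293.
59^1 ≡ 59 (mod 293)
59^2 = (59^1)^2 ≡ 59^2 = 3481 ≡ 258 (mod 293)
59^4 = (59^2)^2 ≡ 258^2 = 66564 ≡ 53 (mod 293)
59^8 = (59^4)^2 ≡ 53^2 = 2809 ≡ 172 (mod 293)
59^16 = (59^8)^2 ≡ 172^2 = 29584 ≡ 284 (mod 293)
59^20 = 59^16 · 59^4 ≡ 284 · 53 ≡ 109 (mod 293).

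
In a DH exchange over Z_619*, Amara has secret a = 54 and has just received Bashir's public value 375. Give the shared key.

20

Shared key K = 375^54 mod 619.
375^1 ≡ 375 (mod 619)
375^2 = (375^1)^2 ≡ 375^2 = 140625 ≡ 112 (mod 619)
375^4 = (375^2)^2 ≡ 112^2 = 12544 ≡ 164 (mod 619)
375^8 = (375^4)^2 ≡ 164^2 = 26896 ≡ 279 (mod 619)
375^16 = (375^8)^2 ≡ 279^2 = 77841 ≡ 466 (mod 619)
375^32 = (375^16)^2 ≡ 466^2 = 217156 ≡ 506 (mod 619)
375^54 = 375^32 · 375^16 · 375^4 · 375^2 ≡ 506 · 466 · 164 · 112 ≡ 20 (mod 619).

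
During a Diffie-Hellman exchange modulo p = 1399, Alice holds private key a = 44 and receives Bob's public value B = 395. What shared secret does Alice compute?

884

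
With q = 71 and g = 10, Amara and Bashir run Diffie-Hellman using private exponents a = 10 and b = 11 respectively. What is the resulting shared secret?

32

Amara sends A = g^a mod q = 10^10 mod 71.
10^1 ≡ 10 (mod 71)
10^2 = (10^1)^2 ≡ 10^2 = 100 ≡ 29 (mod 71)
10^4 = (10^2)^2 ≡ 29^2 = 841 ≡ 60 (mod 71)
10^8 = (10^4)^2 ≡ 60^2 = 3600 ≡ 50 (mod 71)
10^10 = 10^8 · 10^2 ≡ 50 · 29 ≡ 30 (mod 71).
So A = 30. Bashir then computes K = A^b mod q = 30^11 mod 71.
30^1 ≡ 30 (mod 71)
30^2 = (30^1)^2 ≡ 30^2 = 900 ≡ 48 (mod 71)
30^4 = (30^2)^2 ≡ 48^2 = 2304 ≡ 32 (mod 71)
30^8 = (30^4)^2 ≡ 32^2 = 1024 ≡ 30 (mod 71)
30^11 = 30^8 · 30^2 · 30^1 ≡ 30 · 48 · 30 ≡ 32 (mod 71).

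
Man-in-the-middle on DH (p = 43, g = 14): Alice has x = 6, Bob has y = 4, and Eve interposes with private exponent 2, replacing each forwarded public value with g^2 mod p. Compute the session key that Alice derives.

Alice receives Eve's public value M = 14^2 mod 43 instead of the honest one.
14^1 ≡ 14 (mod 43)
14^2 = (14^1)^2 ≡ 14^2 = 196 ≡ 24 (mod 43)
So M = 24. Alice computes K = M^6 mod 43.
24^1 ≡ 24 (mod 43)
24^2 = (24^1)^2 ≡ 24^2 = 576 ≡ 17 (mod 43)
24^4 = (24^2)^2 ≡ 17^2 = 289 ≡ 31 (mod 43)
24^6 = 24^4 · 24^2 ≡ 31 · 17 ≡ 11 (mod 43).

11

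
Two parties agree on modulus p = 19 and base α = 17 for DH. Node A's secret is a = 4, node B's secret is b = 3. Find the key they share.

11

Node B sends B = α^b mod p = 17^3 mod 19.
17^1 ≡ 17 (mod 19)
17^2 = (17^1)^2 ≡ 17^2 = 289 ≡ 4 (mod 19)
17^3 = 17^2 · 17^1 ≡ 4 · 17 ≡ 11 (mod 19).
So B = 11. Node A then computes K = B^a mod p = 11^4 mod 19.
11^1 ≡ 11 (mod 19)
11^2 = (11^1)^2 ≡ 11^2 = 121 ≡ 7 (mod 19)
11^4 = (11^2)^2 ≡ 7^2 = 49 ≡ 11 (mod 19)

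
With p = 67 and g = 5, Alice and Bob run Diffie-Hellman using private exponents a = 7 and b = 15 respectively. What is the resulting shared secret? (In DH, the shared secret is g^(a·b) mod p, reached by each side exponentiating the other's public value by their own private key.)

53

Alice sends A = g^a mod p = 5^7 mod 67.
5^1 ≡ 5 (mod 67)
5^2 = (5^1)^2 ≡ 5^2 = 25 ≡ 25 (mod 67)
5^4 = (5^2)^2 ≡ 25^2 = 625 ≡ 22 (mod 67)
5^7 = 5^4 · 5^2 · 5^1 ≡ 22 · 25 · 5 ≡ 3 (mod 67).
So A = 3. Bob then computes K = A^b mod p = 3^15 mod 67.
3^1 ≡ 3 (mod 67)
3^2 = (3^1)^2 ≡ 3^2 = 9 ≡ 9 (mod 67)
3^4 = (3^2)^2 ≡ 9^2 = 81 ≡ 14 (mod 67)
3^8 = (3^4)^2 ≡ 14^2 = 196 ≡ 62 (mod 67)
3^15 = 3^8 · 3^4 · 3^2 · 3^1 ≡ 62 · 14 · 9 · 3 ≡ 53 (mod 67).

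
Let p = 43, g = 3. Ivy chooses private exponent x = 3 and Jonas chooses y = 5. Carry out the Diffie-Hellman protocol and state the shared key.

22

Jonas sends B = g^y mod p = 3^5 mod 43.
3^1 ≡ 3 (mod 43)
3^2 = (3^1)^2 ≡ 3^2 = 9 ≡ 9 (mod 43)
3^4 = (3^2)^2 ≡ 9^2 = 81 ≡ 38 (mod 43)
3^5 = 3^4 · 3^1 ≡ 38 · 3 ≡ 28 (mod 43).
So B = 28. Ivy then computes K = B^x mod p = 28^3 mod 43.
28^1 ≡ 28 (mod 43)
28^2 = (28^1)^2 ≡ 28^2 = 784 ≡ 10 (mod 43)
28^3 = 28^2 · 28^1 ≡ 10 · 28 ≡ 22 (mod 43).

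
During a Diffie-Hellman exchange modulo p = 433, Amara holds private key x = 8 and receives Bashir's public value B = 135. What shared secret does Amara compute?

Shared key K = 135^8 mod 433.
135^1 ≡ 135 (mod 433)
135^2 = (135^1)^2 ≡ 135^2 = 18225 ≡ 39 (mod 433)
135^4 = (135^2)^2 ≡ 39^2 = 1521 ≡ 222 (mod 433)
135^8 = (135^4)^2 ≡ 222^2 = 49284 ≡ 355 (mod 433)

355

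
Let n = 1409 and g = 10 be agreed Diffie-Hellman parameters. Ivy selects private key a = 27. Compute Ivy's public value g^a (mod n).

289

Public value = 10^27 (mod 1409).
10^1 ≡ 10 (mod 1409)
10^2 = (10^1)^2 ≡ 10^2 = 100 ≡ 100 (mod 1409)
10^4 = (10^2)^2 ≡ 100^2 = 10000 ≡ 137 (mod 1409)
10^8 = (10^4)^2 ≡ 137^2 = 18769 ≡ 452 (mod 1409)
10^16 = (10^8)^2 ≡ 452^2 = 204304 ≡ 1408 (mod 1409)
10^27 = 10^16 · 10^8 · 10^2 · 10^1 ≡ 1408 · 452 · 100 · 10 ≡ 289 (mod 1409).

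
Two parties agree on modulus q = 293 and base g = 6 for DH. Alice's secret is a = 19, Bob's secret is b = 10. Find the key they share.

126

Bob sends B = g^b mod q = 6^10 mod 293.
6^1 ≡ 6 (mod 293)
6^2 = (6^1)^2 ≡ 6^2 = 36 ≡ 36 (mod 293)
6^4 = (6^2)^2 ≡ 36^2 = 1296 ≡ 124 (mod 293)
6^8 = (6^4)^2 ≡ 124^2 = 15376 ≡ 140 (mod 293)
6^10 = 6^8 · 6^2 ≡ 140 · 36 ≡ 59 (mod 293).
So B = 59. Alice then computes K = B^a mod q = 59^19 mod 293.
59^1 ≡ 59 (mod 293)
59^2 = (59^1)^2 ≡ 59^2 = 3481 ≡ 258 (mod 293)
59^4 = (59^2)^2 ≡ 258^2 = 66564 ≡ 53 (mod 293)
59^8 = (59^4)^2 ≡ 53^2 = 2809 ≡ 172 (mod 293)
59^16 = (59^8)^2 ≡ 172^2 = 29584 ≡ 284 (mod 293)
59^19 = 59^16 · 59^2 · 59^1 ≡ 284 · 258 · 59 ≡ 126 (mod 293).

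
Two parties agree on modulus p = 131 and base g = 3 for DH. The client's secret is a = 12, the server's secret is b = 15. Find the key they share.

39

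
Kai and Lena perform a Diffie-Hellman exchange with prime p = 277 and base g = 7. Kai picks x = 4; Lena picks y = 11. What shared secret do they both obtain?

Lena sends B = g^y mod p = 7^11 mod 277.
7^1 ≡ 7 (mod 277)
7^2 = (7^1)^2 ≡ 7^2 = 49 ≡ 49 (mod 277)
7^4 = (7^2)^2 ≡ 49^2 = 2401 ≡ 185 (mod 277)
7^8 = (7^4)^2 ≡ 185^2 = 34225 ≡ 154 (mod 277)
7^11 = 7^8 · 7^2 · 7^1 ≡ 154 · 49 · 7 ≡ 192 (mod 277).
So B = 192. Kai then computes K = B^x mod p = 192^4 mod 277.
192^1 ≡ 192 (mod 277)
192^2 = (192^1)^2 ≡ 192^2 = 36864 ≡ 23 (mod 277)
192^4 = (192^2)^2 ≡ 23^2 = 529 ≡ 252 (mod 277)

252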